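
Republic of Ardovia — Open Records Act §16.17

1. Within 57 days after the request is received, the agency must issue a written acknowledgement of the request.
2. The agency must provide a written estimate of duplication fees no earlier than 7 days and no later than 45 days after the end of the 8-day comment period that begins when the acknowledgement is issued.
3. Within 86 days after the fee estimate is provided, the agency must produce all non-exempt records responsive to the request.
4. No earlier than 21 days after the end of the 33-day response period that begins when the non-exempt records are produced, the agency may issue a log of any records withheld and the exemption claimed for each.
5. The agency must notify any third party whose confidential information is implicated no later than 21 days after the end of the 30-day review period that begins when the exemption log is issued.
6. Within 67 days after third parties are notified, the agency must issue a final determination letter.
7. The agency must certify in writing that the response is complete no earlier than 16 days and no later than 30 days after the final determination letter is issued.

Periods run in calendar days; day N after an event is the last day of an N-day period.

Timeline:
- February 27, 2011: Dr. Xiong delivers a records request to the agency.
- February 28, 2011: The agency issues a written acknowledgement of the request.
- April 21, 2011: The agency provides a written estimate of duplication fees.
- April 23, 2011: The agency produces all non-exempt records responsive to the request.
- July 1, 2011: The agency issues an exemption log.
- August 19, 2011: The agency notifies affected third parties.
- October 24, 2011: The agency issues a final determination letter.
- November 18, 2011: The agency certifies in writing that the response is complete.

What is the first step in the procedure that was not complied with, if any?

Step 1 — counting 57 days from February 27, 2011 (when the request is received) gives a deadline of April 25, 2011; completed February 28, 2011, before the deadline.
Step 2 — 7 and 45 days from March 8, 2011 (end of the 8-day comment period, which began when the acknowledgement is issued on February 28, 2011) are March 15, 2011 and April 22, 2011 respectively; done April 21, 2011, which is between those dates.
Step 3 — counting 86 days from April 21, 2011 (when the fee estimate is provided) gives a deadline of July 16, 2011; done April 23, 2011 — timely.
Step 4 — must wait 21 days from May 26, 2011 (end of the 33-day response period, which began when the non-exempt records are produced on April 23, 2011), so not before June 16, 2011; done July 1, 2011, after the minimum wait.
Step 5 — counting 21 days from July 31, 2011 (end of the 30-day review period, which began when the exemption log is issued on July 1, 2011) gives a deadline of August 21, 2011; August 19, 2011 is within that limit.
Step 6 — counting 67 days from August 19, 2011 (when third parties are notified) gives a deadline of October 25, 2011; completed October 24, 2011, before the deadline.
Step 7 — 16 and 30 days from October 24, 2011 (when the final determination letter is issued) are November 9, 2011 and November 23, 2011 respectively; done November 18, 2011, which is between those dates.

None — every step was satisfied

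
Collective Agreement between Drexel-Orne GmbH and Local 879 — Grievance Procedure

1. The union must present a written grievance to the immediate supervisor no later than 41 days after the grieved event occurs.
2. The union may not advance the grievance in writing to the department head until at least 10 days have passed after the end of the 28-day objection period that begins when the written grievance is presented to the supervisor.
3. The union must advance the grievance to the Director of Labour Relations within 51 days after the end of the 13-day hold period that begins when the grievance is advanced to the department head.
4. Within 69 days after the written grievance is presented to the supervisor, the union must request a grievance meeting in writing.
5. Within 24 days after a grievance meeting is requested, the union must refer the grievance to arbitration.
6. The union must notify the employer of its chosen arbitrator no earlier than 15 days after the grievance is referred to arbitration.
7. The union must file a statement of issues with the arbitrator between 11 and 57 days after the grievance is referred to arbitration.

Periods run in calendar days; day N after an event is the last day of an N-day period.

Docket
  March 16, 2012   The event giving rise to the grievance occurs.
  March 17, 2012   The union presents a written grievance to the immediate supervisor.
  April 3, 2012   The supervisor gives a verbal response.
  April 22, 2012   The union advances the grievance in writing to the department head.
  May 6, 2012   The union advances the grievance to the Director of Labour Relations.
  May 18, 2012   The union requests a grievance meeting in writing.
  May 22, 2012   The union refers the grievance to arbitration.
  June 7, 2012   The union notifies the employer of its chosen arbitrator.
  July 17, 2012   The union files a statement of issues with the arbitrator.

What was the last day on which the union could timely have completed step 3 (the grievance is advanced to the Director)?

The grievance is advanced to the department head on April 22, 2012; the 13-day hold period therefore ends May 5, 2012, and step 3 runs from that date. 51 days after May 5, 2012 is June 25, 2012.

June 25, 2012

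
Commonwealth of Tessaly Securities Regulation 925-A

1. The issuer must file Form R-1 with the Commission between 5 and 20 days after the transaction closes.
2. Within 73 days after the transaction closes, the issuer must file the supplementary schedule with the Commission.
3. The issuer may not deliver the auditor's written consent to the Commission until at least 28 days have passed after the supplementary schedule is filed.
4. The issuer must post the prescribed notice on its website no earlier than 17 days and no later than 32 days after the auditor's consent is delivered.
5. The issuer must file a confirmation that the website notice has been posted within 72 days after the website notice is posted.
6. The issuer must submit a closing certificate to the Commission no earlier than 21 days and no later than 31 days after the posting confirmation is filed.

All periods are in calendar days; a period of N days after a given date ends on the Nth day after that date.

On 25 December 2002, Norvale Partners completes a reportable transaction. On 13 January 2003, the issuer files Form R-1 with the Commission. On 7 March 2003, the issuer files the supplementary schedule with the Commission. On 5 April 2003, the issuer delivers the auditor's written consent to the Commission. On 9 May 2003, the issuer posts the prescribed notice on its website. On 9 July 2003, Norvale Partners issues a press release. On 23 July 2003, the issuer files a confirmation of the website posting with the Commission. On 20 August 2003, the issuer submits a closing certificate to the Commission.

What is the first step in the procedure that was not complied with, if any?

Step 4

(1) the permitted window runs from 25 December 2002 + 5 = 30 December 2002 to 25 December 2002 + 20 = 14 January 2003; done 13 January 2003 — within the window.
(2) due by 25 December 2002 + 73 days = 8 March 2003; 7 March 2003 is within that limit.
(3) permitted from 7 March 2003 + 28 days = 4 April 2003 onward; 5 April 2003 is on or after that date.
(4) the permitted window runs from 5 April 2003 + 17 = 22 April 2003 to 5 April 2003 + 32 = 7 May 2003; 9 May 2003 is 2 days past the end of the window.
No need to go further; step 4 was not satisfied.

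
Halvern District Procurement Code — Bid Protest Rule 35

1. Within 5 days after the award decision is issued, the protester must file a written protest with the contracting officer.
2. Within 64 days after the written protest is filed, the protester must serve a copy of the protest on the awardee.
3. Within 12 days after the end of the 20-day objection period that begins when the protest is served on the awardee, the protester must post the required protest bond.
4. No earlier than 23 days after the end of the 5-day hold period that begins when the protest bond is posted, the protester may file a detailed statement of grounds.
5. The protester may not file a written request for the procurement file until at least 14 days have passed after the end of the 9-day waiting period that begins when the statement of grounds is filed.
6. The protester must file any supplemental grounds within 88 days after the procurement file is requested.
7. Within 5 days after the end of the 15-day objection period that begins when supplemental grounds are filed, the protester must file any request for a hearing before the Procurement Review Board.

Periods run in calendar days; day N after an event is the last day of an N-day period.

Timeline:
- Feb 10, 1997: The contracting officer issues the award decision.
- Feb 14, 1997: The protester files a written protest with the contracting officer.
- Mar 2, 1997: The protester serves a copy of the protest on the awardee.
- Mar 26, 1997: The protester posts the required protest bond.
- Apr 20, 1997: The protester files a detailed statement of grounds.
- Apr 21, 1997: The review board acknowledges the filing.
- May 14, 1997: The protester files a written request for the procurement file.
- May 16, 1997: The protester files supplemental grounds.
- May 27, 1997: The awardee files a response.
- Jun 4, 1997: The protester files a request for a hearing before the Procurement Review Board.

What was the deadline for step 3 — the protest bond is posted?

The protest is served on the awardee on Mar 2, 1997; the 20-day objection period therefore ends Mar 22, 1997, and step 3 runs from that date. 12 days after Mar 22, 1997 is Apr 3, 1997.

Apr 3, 1997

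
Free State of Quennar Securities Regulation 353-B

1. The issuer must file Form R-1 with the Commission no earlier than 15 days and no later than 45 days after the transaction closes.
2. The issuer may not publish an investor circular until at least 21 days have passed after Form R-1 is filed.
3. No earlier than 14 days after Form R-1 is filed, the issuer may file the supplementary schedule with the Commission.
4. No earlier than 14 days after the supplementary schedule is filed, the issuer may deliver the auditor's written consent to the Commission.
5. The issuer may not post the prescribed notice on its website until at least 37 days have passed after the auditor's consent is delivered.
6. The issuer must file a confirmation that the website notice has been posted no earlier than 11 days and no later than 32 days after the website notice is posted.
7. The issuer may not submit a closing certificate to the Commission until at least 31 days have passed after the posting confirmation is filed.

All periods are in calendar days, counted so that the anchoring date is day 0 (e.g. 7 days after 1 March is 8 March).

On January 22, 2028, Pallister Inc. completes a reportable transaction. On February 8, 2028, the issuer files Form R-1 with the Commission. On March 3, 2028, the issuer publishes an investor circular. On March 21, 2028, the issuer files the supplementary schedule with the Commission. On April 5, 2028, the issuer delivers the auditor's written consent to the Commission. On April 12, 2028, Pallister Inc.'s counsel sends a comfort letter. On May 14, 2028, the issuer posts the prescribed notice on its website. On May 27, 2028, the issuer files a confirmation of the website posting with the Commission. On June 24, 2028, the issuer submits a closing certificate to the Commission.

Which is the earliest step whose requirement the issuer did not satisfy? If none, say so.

(1) the permitted window runs from January 22, 2028 + 15 = February 6, 2028 to January 22, 2028 + 45 = March 7, 2028; done February 8, 2028 — within the window.
(2) permitted from February 8, 2028 + 21 days = February 29, 2028 onward; done March 3, 2028 — permitted.
(3) permitted from February 8, 2028 + 14 days = February 22, 2028 onward; done March 21, 2028, after the minimum wait.
(4) permitted from March 21, 2028 + 14 days = April 4, 2028 onward; April 5, 2028 is on or after that date.
(5) permitted from April 5, 2028 + 37 days = May 12, 2028 onward; done May 14, 2028 — permitted.
(6) the permitted window runs from May 14, 2028 + 11 = May 25, 2028 to May 14, 2028 + 32 = June 15, 2028; done May 27, 2028 — within the window.
(7) permitted from May 27, 2028 + 31 days = June 27, 2028 onward; June 24, 2028 is 3 days before the earliest permitted date.

Step 7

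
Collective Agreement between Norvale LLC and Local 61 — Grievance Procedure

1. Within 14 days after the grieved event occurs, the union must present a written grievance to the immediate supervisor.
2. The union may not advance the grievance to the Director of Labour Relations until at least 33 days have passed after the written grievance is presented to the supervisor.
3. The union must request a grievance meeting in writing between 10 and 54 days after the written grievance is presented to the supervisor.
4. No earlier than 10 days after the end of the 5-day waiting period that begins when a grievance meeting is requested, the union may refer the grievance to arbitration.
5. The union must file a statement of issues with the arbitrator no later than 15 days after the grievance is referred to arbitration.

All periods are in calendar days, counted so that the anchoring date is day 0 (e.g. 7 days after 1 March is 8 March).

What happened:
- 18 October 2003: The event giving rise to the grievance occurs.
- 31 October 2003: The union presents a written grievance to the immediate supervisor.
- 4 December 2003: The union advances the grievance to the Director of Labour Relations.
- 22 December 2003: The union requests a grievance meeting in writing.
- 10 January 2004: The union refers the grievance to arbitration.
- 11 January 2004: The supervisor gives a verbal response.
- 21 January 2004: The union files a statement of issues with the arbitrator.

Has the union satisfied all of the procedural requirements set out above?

Yes

(1) due by 18 October 2003 + 14 days = 1 November 2003; completed 31 October 2003, before the deadline.
(2) permitted from 31 October 2003 + 33 days = 3 December 2003 onward; done 4 December 2003 — permitted.
(3) the permitted window runs from 31 October 2003 + 10 = 10 November 2003 to 31 October 2003 + 54 = 24 December 2003; done 22 December 2003 — within the window.
(4) permitted from 27 December 2003 + 10 days = 6 January 2004 onward; done 10 January 2004 — permitted.
(5) due by 10 January 2004 + 15 days = 25 January 2004; done 21 January 2004 — timely.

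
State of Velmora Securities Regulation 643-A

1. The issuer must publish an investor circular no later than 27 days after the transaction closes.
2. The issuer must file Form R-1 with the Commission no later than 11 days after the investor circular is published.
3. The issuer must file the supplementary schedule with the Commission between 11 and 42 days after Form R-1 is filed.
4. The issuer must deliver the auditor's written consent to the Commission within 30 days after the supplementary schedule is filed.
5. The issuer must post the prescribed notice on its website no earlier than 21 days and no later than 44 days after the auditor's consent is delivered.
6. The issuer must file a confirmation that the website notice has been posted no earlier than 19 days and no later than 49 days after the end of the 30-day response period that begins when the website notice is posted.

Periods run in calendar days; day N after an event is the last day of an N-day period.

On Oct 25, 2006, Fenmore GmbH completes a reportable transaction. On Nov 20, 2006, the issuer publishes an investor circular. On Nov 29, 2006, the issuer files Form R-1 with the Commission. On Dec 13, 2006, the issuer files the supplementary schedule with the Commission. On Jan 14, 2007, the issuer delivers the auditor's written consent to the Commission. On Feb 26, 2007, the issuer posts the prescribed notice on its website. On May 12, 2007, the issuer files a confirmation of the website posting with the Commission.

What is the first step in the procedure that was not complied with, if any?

Step 4

Step 1: 27 days after Oct 25, 2006 (when the transaction closes) is Nov 21, 2006; completed Nov 20, 2006, before the deadline.
Step 2: 11 days after Nov 20, 2006 (when the investor circular is published) is Dec 1, 2006; done Nov 29, 2006 — timely.
Step 3: the window is 11–42 days after Nov 29, 2006 (when Form R-1 is filed), so Dec 10, 2006 through Jan 10, 2007; done Dec 13, 2006, which is between those dates.
Step 4: 30 days after Dec 13, 2006 (when the supplementary schedule is filed) is Jan 12, 2007; Jan 14, 2007 misses that deadline by 2 days.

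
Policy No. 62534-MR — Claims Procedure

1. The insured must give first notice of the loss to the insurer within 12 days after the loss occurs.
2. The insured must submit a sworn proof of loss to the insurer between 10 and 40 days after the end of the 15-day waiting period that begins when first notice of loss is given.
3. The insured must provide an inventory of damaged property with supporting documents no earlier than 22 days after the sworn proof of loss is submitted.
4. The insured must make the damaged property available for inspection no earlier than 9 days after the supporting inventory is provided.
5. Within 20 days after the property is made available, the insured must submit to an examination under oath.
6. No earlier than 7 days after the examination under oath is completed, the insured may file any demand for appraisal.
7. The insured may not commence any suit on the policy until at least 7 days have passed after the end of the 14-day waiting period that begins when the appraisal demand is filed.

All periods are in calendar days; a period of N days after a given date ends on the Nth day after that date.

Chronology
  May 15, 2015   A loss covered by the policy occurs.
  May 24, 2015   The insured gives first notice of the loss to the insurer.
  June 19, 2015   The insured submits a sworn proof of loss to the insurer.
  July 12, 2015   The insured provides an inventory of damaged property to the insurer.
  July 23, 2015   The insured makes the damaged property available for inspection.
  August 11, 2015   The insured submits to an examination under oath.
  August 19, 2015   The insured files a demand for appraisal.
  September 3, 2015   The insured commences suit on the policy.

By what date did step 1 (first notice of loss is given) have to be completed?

May 27, 2015

Step 1 runs from May 15, 2015, when the loss occurs. 12 days after May 15, 2015 is May 27, 2015.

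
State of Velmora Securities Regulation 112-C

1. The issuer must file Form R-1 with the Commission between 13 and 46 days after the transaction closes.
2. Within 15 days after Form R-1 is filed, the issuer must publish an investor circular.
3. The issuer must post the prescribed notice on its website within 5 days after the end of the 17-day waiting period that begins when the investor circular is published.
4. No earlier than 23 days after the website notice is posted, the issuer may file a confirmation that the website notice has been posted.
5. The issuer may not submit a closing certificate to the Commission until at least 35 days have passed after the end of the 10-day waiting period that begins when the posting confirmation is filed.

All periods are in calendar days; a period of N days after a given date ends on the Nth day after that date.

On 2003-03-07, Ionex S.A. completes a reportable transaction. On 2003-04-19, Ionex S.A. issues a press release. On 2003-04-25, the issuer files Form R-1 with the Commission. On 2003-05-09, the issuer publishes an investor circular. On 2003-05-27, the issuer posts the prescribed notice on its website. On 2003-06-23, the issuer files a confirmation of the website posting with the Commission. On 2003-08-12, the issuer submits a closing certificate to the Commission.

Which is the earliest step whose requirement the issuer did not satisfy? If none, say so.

(1) the permitted window runs from 2003-03-07 + 13 = 2003-03-20 to 2003-03-07 + 46 = 2003-04-22; 2003-04-25 is 3 days past the end of the window.

Step 1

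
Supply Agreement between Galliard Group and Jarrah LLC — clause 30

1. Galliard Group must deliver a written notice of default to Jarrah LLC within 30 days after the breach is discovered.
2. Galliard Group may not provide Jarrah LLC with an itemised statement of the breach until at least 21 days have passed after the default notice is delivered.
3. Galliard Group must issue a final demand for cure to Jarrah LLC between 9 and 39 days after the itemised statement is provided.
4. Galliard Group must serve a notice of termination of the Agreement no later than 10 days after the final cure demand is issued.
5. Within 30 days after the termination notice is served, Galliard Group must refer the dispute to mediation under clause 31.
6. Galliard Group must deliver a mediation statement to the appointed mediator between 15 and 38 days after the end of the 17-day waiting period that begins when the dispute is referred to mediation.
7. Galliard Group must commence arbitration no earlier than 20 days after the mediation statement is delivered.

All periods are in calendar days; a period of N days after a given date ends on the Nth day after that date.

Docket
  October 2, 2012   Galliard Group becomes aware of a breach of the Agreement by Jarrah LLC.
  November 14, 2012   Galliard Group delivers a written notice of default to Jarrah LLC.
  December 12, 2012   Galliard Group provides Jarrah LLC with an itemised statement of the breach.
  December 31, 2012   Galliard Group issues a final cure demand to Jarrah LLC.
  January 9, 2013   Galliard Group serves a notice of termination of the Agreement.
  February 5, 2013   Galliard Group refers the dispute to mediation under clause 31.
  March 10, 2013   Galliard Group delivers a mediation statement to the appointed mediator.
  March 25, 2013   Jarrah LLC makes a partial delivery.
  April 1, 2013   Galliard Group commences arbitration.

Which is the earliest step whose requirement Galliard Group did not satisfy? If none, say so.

Step 1

Step 1 — counting 30 days from October 2, 2012 (when the breach is discovered) gives a deadline of November 1, 2012; November 14, 2012 misses that deadline by 13 days.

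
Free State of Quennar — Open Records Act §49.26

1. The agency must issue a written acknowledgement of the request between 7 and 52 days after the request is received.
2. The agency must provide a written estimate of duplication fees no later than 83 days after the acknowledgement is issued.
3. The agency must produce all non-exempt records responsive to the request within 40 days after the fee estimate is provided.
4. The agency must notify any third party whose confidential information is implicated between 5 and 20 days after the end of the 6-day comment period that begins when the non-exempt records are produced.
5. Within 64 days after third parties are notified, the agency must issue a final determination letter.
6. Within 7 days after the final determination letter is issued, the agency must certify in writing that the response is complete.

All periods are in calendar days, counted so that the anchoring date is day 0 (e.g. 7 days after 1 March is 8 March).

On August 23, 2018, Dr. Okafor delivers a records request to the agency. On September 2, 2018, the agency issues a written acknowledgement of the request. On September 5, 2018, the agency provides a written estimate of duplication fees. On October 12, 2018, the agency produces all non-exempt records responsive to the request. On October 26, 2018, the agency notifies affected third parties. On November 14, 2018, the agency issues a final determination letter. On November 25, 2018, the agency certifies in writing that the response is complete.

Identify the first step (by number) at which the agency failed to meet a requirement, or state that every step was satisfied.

Step 1 — 7 and 52 days from August 23, 2018 (when the request is received) are August 30, 2018 and October 14, 2018 respectively; done September 2, 2018, which is between those dates.
Step 2 — counting 83 days from September 2, 2018 (when the acknowledgement is issued) gives a deadline of November 24, 2018; completed September 5, 2018, before the deadline.
Step 3 — counting 40 days from September 5, 2018 (when the fee estimate is provided) gives a deadline of October 15, 2018; done October 12, 2018 — timely.
Step 4 — 5 and 20 days from October 18, 2018 (end of the 6-day comment period, which began when the non-exempt records are produced on October 12, 2018) are October 23, 2018 and November 7, 2018 respectively; October 26, 2018 falls inside that range.
Step 5 — counting 64 days from October 26, 2018 (when third parties are notified) gives a deadline of December 29, 2018; done November 14, 2018 — timely.
Step 6 — counting 7 days from November 14, 2018 (when the final determination letter is issued) gives a deadline of November 21, 2018; done November 25, 2018 — 4 days late.
The procedure was therefore not followed at step 6.

Step 6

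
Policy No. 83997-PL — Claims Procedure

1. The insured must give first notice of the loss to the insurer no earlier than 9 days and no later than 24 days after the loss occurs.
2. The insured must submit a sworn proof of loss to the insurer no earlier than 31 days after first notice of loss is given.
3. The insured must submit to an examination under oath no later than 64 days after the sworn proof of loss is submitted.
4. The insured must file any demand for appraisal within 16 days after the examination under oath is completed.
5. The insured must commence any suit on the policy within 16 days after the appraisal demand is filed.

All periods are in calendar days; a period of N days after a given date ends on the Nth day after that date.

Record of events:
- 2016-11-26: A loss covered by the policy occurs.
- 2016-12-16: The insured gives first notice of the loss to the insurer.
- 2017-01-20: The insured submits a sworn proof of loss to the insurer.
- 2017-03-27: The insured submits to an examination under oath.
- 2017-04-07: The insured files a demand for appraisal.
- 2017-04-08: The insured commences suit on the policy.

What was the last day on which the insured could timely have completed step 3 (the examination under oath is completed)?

2017-03-25

Step 3 runs from 2017-01-20, when the sworn proof of loss is submitted. 64 days after 2017-01-20 is 2017-03-25.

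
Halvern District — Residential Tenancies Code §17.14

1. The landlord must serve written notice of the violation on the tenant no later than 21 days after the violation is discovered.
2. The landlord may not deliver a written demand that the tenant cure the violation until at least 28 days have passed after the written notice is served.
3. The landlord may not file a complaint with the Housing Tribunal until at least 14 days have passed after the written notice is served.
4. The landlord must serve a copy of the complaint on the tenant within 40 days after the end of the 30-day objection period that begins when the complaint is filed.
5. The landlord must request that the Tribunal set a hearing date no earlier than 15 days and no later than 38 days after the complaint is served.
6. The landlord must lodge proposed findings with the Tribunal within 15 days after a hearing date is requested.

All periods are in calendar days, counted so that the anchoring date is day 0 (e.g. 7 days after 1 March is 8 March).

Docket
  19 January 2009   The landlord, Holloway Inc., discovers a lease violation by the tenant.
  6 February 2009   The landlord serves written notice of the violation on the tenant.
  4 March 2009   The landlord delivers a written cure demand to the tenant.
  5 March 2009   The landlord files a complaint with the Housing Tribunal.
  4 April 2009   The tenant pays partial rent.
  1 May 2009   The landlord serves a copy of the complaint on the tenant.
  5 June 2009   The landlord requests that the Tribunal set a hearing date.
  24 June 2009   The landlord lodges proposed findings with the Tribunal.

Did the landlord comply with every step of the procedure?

No

Step 1: 21 days after 19 January 2009 (when the violation is discovered) is 9 February 2009; 6 February 2009 is within that limit.
Step 2: the earliest permitted date is 28 days after 6 February 2009 (when the written notice is served), i.e. 6 March 2009; 4 March 2009 is 2 days before the earliest permitted date.
Later steps need not be reached.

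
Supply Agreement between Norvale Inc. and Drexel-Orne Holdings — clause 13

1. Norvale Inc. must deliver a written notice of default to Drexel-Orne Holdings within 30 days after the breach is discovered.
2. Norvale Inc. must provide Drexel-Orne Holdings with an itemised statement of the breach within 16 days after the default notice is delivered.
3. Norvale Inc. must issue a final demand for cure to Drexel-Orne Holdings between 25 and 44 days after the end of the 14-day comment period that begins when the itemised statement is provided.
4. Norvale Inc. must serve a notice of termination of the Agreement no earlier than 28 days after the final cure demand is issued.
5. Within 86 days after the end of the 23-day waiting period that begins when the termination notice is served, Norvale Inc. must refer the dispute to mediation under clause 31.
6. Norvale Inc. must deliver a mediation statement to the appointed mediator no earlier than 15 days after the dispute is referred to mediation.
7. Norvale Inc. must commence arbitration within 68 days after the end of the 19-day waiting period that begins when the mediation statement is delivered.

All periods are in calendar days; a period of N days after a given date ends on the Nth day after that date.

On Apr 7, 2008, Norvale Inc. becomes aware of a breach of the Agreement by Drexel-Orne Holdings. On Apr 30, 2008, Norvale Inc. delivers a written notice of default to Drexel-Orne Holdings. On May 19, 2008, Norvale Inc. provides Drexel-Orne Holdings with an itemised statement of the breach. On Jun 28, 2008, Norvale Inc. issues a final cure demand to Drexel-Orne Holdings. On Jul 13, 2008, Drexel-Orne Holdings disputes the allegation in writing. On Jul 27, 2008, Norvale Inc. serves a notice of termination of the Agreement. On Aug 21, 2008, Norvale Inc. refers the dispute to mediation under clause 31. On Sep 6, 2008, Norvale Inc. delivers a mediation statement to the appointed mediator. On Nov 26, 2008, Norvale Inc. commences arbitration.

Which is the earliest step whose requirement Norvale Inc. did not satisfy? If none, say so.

Step 2

Step 1: 30 days after Apr 7, 2008 (when the breach is discovered) is May 7, 2008; completed Apr 30, 2008, before the deadline.
Step 2: 16 days after Apr 30, 2008 (when the default notice is delivered) is May 16, 2008; May 19, 2008 misses that deadline by 3 days.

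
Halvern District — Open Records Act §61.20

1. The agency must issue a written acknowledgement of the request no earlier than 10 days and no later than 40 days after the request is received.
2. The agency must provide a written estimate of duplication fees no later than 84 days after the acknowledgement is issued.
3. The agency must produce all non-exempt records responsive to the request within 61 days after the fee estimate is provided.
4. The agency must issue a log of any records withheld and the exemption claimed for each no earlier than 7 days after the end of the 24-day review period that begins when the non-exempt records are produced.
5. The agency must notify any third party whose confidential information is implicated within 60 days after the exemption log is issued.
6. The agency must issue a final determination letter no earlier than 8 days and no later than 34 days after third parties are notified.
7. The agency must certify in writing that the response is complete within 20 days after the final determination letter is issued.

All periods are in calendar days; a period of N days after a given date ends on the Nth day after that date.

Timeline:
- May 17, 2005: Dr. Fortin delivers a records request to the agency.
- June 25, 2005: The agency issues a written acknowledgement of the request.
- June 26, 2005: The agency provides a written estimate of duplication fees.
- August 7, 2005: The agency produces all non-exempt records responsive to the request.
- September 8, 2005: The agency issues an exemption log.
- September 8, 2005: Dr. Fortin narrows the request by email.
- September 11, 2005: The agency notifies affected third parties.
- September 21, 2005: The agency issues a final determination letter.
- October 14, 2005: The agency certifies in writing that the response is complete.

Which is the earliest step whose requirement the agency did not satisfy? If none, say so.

Step 7

(1) the permitted window runs from May 17, 2005 + 10 = May 27, 2005 to May 17, 2005 + 40 = June 26, 2005; done June 25, 2005, which is between those dates.
(2) due by June 25, 2005 + 84 days = September 17, 2005; completed June 26, 2005, before the deadline.
(3) due by June 26, 2005 + 61 days = August 26, 2005; completed August 7, 2005, before the deadline.
(4) permitted from August 31, 2005 + 7 days = September 7, 2005 onward; done September 8, 2005, after the minimum wait.
(5) due by September 8, 2005 + 60 days = November 7, 2005; done September 11, 2005 — timely.
(6) the permitted window runs from September 11, 2005 + 8 = September 19, 2005 to September 11, 2005 + 34 = October 15, 2005; done September 21, 2005, which is between those dates.
(7) due by September 21, 2005 + 20 days = October 11, 2005; October 14, 2005 misses that deadline by 3 days.
Later steps need not be reached.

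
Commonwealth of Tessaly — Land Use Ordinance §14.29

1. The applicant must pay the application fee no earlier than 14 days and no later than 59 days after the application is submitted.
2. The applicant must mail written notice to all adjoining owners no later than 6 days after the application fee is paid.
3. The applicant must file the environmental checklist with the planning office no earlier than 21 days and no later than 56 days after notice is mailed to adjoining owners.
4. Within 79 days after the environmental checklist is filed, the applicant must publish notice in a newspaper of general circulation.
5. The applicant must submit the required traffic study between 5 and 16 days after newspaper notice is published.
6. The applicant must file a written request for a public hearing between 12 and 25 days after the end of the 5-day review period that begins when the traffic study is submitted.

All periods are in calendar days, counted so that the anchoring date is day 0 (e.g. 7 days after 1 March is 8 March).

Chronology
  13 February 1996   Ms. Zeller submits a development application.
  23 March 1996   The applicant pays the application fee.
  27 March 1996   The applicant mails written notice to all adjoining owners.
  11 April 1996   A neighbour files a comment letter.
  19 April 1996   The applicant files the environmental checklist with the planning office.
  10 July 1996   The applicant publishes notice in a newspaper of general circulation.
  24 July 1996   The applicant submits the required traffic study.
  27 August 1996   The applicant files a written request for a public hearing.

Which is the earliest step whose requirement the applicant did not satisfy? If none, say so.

(1) the permitted window runs from 13 February 1996 + 14 = 27 February 1996 to 13 February 1996 + 59 = 12 April 1996; done 23 March 1996 — within the window.
(2) due by 23 March 1996 + 6 days = 29 March 1996; 27 March 1996 is within that limit.
(3) the permitted window runs from 27 March 1996 + 21 = 17 April 1996 to 27 March 1996 + 56 = 22 May 1996; 19 April 1996 falls inside that range.
(4) due by 19 April 1996 + 79 days = 7 July 1996; 10 July 1996 misses that deadline by 3 days.

Step 4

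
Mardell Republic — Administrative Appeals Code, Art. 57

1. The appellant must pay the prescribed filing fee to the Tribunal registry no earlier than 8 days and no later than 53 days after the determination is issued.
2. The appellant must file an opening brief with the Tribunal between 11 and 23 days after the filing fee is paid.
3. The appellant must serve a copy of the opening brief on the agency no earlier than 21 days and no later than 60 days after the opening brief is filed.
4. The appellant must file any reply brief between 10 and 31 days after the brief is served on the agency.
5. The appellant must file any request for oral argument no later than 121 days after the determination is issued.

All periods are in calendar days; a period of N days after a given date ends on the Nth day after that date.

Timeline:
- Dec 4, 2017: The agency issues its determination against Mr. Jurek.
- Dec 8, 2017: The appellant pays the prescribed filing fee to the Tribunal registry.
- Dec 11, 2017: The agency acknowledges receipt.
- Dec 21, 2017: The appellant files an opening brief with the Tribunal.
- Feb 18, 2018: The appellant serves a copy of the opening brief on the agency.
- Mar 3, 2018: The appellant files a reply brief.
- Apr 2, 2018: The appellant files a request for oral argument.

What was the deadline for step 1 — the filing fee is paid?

Jan 26, 2018

Step 1 runs from Dec 4, 2017, when the determination is issued. The window is 8–53 days after Dec 4, 2017; it closes on Jan 26, 2018.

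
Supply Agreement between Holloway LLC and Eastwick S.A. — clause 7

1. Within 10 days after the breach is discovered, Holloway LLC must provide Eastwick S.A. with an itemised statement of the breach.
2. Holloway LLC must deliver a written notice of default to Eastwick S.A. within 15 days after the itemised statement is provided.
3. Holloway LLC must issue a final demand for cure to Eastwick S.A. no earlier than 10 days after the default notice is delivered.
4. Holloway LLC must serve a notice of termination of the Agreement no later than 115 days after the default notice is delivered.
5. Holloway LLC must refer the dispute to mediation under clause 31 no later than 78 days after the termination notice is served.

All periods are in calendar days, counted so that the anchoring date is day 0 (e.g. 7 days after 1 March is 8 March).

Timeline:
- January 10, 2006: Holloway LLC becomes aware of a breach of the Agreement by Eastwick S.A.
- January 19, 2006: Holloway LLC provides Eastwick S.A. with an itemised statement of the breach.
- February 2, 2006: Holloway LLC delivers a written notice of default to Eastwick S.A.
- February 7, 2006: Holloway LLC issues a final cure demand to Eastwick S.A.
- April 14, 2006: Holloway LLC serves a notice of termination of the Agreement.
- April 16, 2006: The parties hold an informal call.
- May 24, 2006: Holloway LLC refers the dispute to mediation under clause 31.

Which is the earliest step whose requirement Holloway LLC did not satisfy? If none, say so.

(1) due by January 10, 2006 + 10 days = January 20, 2006; done January 19, 2006 — timely.
(2) due by January 19, 2006 + 15 days = February 3, 2006; done February 2, 2006 — timely.
(3) permitted from February 2, 2006 + 10 days = February 12, 2006 onward; done February 7, 2006 — 5 days too early.
Later steps need not be reached.

Step 3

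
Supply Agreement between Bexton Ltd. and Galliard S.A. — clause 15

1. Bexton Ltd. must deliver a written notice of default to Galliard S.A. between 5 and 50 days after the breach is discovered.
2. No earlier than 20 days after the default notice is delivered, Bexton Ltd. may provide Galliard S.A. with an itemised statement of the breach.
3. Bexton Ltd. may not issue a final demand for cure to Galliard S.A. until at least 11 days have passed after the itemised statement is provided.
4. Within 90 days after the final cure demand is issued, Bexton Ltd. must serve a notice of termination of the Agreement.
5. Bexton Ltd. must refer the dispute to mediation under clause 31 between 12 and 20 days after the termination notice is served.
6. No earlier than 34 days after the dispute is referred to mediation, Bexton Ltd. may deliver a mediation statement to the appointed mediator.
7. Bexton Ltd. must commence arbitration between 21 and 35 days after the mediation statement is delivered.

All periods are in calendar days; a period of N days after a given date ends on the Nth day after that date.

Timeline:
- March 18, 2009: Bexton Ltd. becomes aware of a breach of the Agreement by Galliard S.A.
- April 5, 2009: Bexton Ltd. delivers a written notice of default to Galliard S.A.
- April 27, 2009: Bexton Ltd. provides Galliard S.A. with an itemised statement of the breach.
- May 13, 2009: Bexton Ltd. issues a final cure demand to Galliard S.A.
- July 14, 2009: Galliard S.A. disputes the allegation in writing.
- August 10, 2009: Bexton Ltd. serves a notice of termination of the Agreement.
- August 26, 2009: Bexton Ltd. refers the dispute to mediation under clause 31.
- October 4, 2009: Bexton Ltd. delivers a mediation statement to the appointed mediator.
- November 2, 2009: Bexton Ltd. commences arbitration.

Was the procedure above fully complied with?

Yes

(1) the permitted window runs from March 18, 2009 + 5 = March 23, 2009 to March 18, 2009 + 50 = May 7, 2009; April 5, 2009 falls inside that range.
(2) permitted from April 5, 2009 + 20 days = April 25, 2009 onward; April 27, 2009 is on or after that date.
(3) permitted from April 27, 2009 + 11 days = May 8, 2009 onward; done May 13, 2009, after the minimum wait.
(4) due by May 13, 2009 + 90 days = August 11, 2009; August 10, 2009 is within that limit.
(5) the permitted window runs from August 10, 2009 + 12 = August 22, 2009 to August 10, 2009 + 20 = August 30, 2009; August 26, 2009 falls inside that range.
(6) permitted from August 26, 2009 + 34 days = September 29, 2009 onward; done October 4, 2009, after the minimum wait.
(7) the permitted window runs from October 4, 2009 + 21 = October 25, 2009 to October 4, 2009 + 35 = November 8, 2009; done November 2, 2009, which is between those dates.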